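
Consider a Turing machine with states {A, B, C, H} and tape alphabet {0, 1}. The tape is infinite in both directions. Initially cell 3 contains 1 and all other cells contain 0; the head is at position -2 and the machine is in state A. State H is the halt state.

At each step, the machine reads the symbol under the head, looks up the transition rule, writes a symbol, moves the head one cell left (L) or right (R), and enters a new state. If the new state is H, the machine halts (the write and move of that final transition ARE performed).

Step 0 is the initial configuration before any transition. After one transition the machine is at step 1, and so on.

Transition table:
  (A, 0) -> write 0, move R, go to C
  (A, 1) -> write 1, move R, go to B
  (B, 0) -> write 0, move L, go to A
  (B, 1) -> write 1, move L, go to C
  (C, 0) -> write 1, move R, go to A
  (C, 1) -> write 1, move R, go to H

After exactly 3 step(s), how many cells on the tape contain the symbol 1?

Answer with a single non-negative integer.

Answer: 2

Derivation:
Step 1: in state A at pos -2, read 0 -> (A,0)->write 0,move R,goto C. Now: state=C, head=-1, tape[-3..4]=00000010 (head:   ^)
Step 2: in state C at pos -1, read 0 -> (C,0)->write 1,move R,goto A. Now: state=A, head=0, tape[-3..4]=00100010 (head:    ^)
Step 3: in state A at pos 0, read 0 -> (A,0)->write 0,move R,goto C. Now: state=C, head=1, tape[-3..4]=00100010 (head:     ^)
Cells containing 1 after step 3: {-1, 3} -> 2 cell(s)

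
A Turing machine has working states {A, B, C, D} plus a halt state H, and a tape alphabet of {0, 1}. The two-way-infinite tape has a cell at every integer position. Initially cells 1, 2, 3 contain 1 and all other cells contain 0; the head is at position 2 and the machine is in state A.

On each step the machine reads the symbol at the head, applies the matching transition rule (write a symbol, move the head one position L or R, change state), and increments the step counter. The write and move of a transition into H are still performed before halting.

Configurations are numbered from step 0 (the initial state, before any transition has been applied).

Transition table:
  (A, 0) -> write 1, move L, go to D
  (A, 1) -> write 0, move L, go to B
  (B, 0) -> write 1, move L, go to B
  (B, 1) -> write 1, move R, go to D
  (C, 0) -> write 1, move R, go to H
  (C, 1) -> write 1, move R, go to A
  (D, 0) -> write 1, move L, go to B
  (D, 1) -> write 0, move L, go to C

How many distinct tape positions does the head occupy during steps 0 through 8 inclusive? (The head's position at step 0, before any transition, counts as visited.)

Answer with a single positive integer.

Answer: 3

Derivation:
Step 1: in state A at pos 2, read 1 -> (A,1)->write 0,move L,goto B. Now: state=B, head=1, tape[0..4]=01010 (head:  ^)
Step 2: in state B at pos 1, read 1 -> (B,1)->write 1,move R,goto D. Now: state=D, head=2, tape[0..4]=01010 (head:   ^)
Step 3: in state D at pos 2, read 0 -> (D,0)->write 1,move L,goto B. Now: state=B, head=1, tape[0..4]=01110 (head:  ^)
Step 4: in state B at pos 1, read 1 -> (B,1)->write 1,move R,goto D. Now: state=D, head=2, tape[0..4]=01110 (head:   ^)
Step 5: in state D at pos 2, read 1 -> (D,1)->write 0,move L,goto C. Now: state=C, head=1, tape[0..4]=01010 (head:  ^)
Step 6: in state C at pos 1, read 1 -> (C,1)->write 1,move R,goto A. Now: state=A, head=2, tape[0..4]=01010 (head:   ^)
Step 7: in state A at pos 2, read 0 -> (A,0)->write 1,move L,goto D. Now: state=D, head=1, tape[0..4]=01110 (head:  ^)
Step 8: in state D at pos 1, read 1 -> (D,1)->write 0,move L,goto C. Now: state=C, head=0, tape[-1..4]=000110 (head:  ^)
Head positions at steps 0..8: starting at 2, distinct positions visited = {0, 1, 2} -> 3 position(s)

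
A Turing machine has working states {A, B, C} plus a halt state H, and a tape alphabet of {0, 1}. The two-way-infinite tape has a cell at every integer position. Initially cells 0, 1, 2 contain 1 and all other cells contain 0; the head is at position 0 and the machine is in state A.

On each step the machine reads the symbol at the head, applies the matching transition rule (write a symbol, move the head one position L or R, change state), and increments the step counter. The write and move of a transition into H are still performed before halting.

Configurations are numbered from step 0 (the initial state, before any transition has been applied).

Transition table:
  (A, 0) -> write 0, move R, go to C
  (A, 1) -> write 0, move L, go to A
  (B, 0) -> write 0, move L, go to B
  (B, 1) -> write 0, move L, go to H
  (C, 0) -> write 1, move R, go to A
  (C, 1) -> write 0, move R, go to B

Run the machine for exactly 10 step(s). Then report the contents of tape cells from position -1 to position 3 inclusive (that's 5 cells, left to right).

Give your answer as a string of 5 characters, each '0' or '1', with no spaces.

Answer: 01000

Derivation:
Step 1: in state A at pos 0, read 1 -> (A,1)->write 0,move L,goto A. Now: state=A, head=-1, tape[-2..3]=000110 (head:  ^)
Step 2: in state A at pos -1, read 0 -> (A,0)->write 0,move R,goto C. Now: state=C, head=0, tape[-2..3]=000110 (head:   ^)
Step 3: in state C at pos 0, read 0 -> (C,0)->write 1,move R,goto A. Now: state=A, head=1, tape[-2..3]=001110 (head:    ^)
Step 4: in state A at pos 1, read 1 -> (A,1)->write 0,move L,goto A. Now: state=A, head=0, tape[-2..3]=001010 (head:   ^)
Step 5: in state A at pos 0, read 1 -> (A,1)->write 0,move L,goto A. Now: state=A, head=-1, tape[-2..3]=000010 (head:  ^)
Step 6: in state A at pos -1, read 0 -> (A,0)->write 0,move R,goto C. Now: state=C, head=0, tape[-2..3]=000010 (head:   ^)
Step 7: in state C at pos 0, read 0 -> (C,0)->write 1,move R,goto A. Now: state=A, head=1, tape[-2..3]=001010 (head:    ^)
Step 8: in state A at pos 1, read 0 -> (A,0)->write 0,move R,goto C. Now: state=C, head=2, tape[-2..3]=001010 (head:     ^)
Step 9: in state C at pos 2, read 1 -> (C,1)->write 0,move R,goto B. Now: state=B, head=3, tape[-2..4]=0010000 (head:      ^)
Step 10: in state B at pos 3, read 0 -> (B,0)->write 0,move L,goto B. Now: state=B, head=2, tape[-2..4]=0010000 (head:     ^)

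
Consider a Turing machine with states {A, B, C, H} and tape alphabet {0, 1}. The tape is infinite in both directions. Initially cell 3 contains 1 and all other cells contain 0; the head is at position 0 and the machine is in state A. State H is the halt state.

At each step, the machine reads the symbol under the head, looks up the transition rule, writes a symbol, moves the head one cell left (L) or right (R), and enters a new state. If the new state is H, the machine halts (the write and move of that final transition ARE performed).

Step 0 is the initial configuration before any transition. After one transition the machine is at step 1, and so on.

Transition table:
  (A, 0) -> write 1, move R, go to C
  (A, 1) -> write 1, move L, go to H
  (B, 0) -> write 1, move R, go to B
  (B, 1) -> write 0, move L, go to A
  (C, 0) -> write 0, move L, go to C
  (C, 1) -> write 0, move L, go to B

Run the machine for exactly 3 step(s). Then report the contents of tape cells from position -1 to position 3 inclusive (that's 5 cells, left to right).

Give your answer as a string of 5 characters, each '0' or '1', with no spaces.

Answer: 00001

Derivation:
Step 1: in state A at pos 0, read 0 -> (A,0)->write 1,move R,goto C. Now: state=C, head=1, tape[-1..4]=010010 (head:   ^)
Step 2: in state C at pos 1, read 0 -> (C,0)->write 0,move L,goto C. Now: state=C, head=0, tape[-1..4]=010010 (head:  ^)
Step 3: in state C at pos 0, read 1 -> (C,1)->write 0,move L,goto B. Now: state=B, head=-1, tape[-2..4]=0000010 (head:  ^)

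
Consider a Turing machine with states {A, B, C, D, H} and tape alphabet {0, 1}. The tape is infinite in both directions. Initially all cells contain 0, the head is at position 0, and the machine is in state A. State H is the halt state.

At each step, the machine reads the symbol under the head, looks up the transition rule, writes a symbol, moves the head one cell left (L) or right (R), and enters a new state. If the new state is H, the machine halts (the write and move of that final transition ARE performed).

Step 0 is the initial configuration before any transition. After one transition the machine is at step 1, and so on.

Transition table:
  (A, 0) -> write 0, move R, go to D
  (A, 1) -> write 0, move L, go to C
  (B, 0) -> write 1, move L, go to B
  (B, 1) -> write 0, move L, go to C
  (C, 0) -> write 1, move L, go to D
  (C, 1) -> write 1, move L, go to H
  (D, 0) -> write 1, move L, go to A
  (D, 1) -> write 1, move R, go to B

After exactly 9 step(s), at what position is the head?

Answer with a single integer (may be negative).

Answer: -1

Derivation:
Step 1: in state A at pos 0, read 0 -> (A,0)->write 0,move R,goto D. Now: state=D, head=1, tape[-1..2]=0000 (head:   ^)
Step 2: in state D at pos 1, read 0 -> (D,0)->write 1,move L,goto A. Now: state=A, head=0, tape[-1..2]=0010 (head:  ^)
Step 3: in state A at pos 0, read 0 -> (A,0)->write 0,move R,goto D. Now: state=D, head=1, tape[-1..2]=0010 (head:   ^)
Step 4: in state D at pos 1, read 1 -> (D,1)->write 1,move R,goto B. Now: state=B, head=2, tape[-1..3]=00100 (head:    ^)
Step 5: in state B at pos 2, read 0 -> (B,0)->write 1,move L,goto B. Now: state=B, head=1, tape[-1..3]=00110 (head:   ^)
Step 6: in state B at pos 1, read 1 -> (B,1)->write 0,move L,goto C. Now: state=C, head=0, tape[-1..3]=00010 (head:  ^)
Step 7: in state C at pos 0, read 0 -> (C,0)->write 1,move L,goto D. Now: state=D, head=-1, tape[-2..3]=001010 (head:  ^)
Step 8: in state D at pos -1, read 0 -> (D,0)->write 1,move L,goto A. Now: state=A, head=-2, tape[-3..3]=0011010 (head:  ^)
Step 9: in state A at pos -2, read 0 -> (A,0)->write 0,move R,goto D. Now: state=D, head=-1, tape[-3..3]=0011010 (head:   ^)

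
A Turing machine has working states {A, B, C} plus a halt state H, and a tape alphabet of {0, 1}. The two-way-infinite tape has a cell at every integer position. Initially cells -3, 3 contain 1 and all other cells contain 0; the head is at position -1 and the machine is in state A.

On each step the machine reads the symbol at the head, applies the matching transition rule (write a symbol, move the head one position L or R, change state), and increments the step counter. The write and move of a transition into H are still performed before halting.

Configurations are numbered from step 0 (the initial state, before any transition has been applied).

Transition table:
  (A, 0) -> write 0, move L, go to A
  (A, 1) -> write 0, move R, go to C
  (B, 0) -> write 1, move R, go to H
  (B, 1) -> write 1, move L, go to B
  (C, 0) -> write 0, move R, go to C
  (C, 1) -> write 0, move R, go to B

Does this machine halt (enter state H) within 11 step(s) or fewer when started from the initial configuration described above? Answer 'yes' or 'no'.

Answer: yes

Derivation:
Step 1: in state A at pos -1, read 0 -> (A,0)->write 0,move L,goto A. Now: state=A, head=-2, tape[-4..4]=010000010 (head:   ^)
Step 2: in state A at pos -2, read 0 -> (A,0)->write 0,move L,goto A. Now: state=A, head=-3, tape[-4..4]=010000010 (head:  ^)
Step 3: in state A at pos -3, read 1 -> (A,1)->write 0,move R,goto C. Now: state=C, head=-2, tape[-4..4]=000000010 (head:   ^)
Step 4: in state C at pos -2, read 0 -> (C,0)->write 0,move R,goto C. Now: state=C, head=-1, tape[-4..4]=000000010 (head:    ^)
Step 5: in state C at pos -1, read 0 -> (C,0)->write 0,move R,goto C. Now: state=C, head=0, tape[-4..4]=000000010 (head:     ^)
Step 6: in state C at pos 0, read 0 -> (C,0)->write 0,move R,goto C. Now: state=C, head=1, tape[-4..4]=000000010 (head:      ^)
Step 7: in state C at pos 1, read 0 -> (C,0)->write 0,move R,goto C. Now: state=C, head=2, tape[-4..4]=000000010 (head:       ^)
Step 8: in state C at pos 2, read 0 -> (C,0)->write 0,move R,goto C. Now: state=C, head=3, tape[-4..4]=000000010 (head:        ^)
Step 9: in state C at pos 3, read 1 -> (C,1)->write 0,move R,goto B. Now: state=B, head=4, tape[-4..5]=0000000000 (head:         ^)
Step 10: in state B at pos 4, read 0 -> (B,0)->write 1,move R,goto H. Now: state=H, head=5, tape[-4..6]=00000000100 (head:          ^)
State H reached at step 10; 10 <= 11 -> yes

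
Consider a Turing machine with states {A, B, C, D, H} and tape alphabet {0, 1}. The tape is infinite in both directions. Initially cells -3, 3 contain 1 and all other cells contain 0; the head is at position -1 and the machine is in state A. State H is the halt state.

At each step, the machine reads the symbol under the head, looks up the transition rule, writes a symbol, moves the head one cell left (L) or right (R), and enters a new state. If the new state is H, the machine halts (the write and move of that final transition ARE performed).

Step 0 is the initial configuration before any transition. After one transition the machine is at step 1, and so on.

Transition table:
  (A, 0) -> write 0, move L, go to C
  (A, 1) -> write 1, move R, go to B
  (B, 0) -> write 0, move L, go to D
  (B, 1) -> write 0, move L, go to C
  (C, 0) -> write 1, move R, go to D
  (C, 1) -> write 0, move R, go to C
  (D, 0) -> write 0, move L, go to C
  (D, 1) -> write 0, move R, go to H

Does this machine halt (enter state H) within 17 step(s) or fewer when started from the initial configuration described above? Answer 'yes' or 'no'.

Answer: yes

Derivation:
Step 1: in state A at pos -1, read 0 -> (A,0)->write 0,move L,goto C. Now: state=C, head=-2, tape[-4..4]=010000010 (head:   ^)
Step 2: in state C at pos -2, read 0 -> (C,0)->write 1,move R,goto D. Now: state=D, head=-1, tape[-4..4]=011000010 (head:    ^)
Step 3: in state D at pos -1, read 0 -> (D,0)->write 0,move L,goto C. Now: state=C, head=-2, tape[-4..4]=011000010 (head:   ^)
Step 4: in state C at pos -2, read 1 -> (C,1)->write 0,move R,goto C. Now: state=C, head=-1, tape[-4..4]=010000010 (head:    ^)
Step 5: in state C at pos -1, read 0 -> (C,0)->write 1,move R,goto D. Now: state=D, head=0, tape[-4..4]=010100010 (head:     ^)
Step 6: in state D at pos 0, read 0 -> (D,0)->write 0,move L,goto C. Now: state=C, head=-1, tape[-4..4]=010100010 (head:    ^)
Step 7: in state C at pos -1, read 1 -> (C,1)->write 0,move R,goto C. Now: state=C, head=0, tape[-4..4]=010000010 (head:     ^)
Step 8: in state C at pos 0, read 0 -> (C,0)->write 1,move R,goto D. Now: state=D, head=1, tape[-4..4]=010010010 (head:      ^)
Step 9: in state D at pos 1, read 0 -> (D,0)->write 0,move L,goto C. Now: state=C, head=0, tape[-4..4]=010010010 (head:     ^)
Step 10: in state C at pos 0, read 1 -> (C,1)->write 0,move R,goto C. Now: state=C, head=1, tape[-4..4]=010000010 (head:      ^)
Step 11: in state C at pos 1, read 0 -> (C,0)->write 1,move R,goto D. Now: state=D, head=2, tape[-4..4]=010001010 (head:       ^)
Step 12: in state D at pos 2, read 0 -> (D,0)->write 0,move L,goto C. Now: state=C, head=1, tape[-4..4]=010001010 (head:      ^)
Step 13: in state C at pos 1, read 1 -> (C,1)->write 0,move R,goto C. Now: state=C, head=2, tape[-4..4]=010000010 (head:       ^)
Step 14: in state C at pos 2, read 0 -> (C,0)->write 1,move R,goto D. Now: state=D, head=3, tape[-4..4]=010000110 (head:        ^)
Step 15: in state D at pos 3, read 1 -> (D,1)->write 0,move R,goto H. Now: state=H, head=4, tape[-4..5]=0100001000 (head:         ^)
State H reached at step 15; 15 <= 17 -> yes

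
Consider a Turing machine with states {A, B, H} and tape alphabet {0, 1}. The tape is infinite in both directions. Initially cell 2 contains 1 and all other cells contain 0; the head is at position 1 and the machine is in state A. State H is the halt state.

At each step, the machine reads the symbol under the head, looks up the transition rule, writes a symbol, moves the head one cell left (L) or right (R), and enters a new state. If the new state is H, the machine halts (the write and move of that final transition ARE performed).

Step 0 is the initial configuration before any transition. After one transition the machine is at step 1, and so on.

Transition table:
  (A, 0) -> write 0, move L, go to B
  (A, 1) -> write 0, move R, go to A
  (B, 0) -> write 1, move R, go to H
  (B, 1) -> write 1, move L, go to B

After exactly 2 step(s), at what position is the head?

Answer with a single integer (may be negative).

Answer: 1

Derivation:
Step 1: in state A at pos 1, read 0 -> (A,0)->write 0,move L,goto B. Now: state=B, head=0, tape[-1..3]=00010 (head:  ^)
Step 2: in state B at pos 0, read 0 -> (B,0)->write 1,move R,goto H. Now: state=H, head=1, tape[-1..3]=01010 (head:   ^)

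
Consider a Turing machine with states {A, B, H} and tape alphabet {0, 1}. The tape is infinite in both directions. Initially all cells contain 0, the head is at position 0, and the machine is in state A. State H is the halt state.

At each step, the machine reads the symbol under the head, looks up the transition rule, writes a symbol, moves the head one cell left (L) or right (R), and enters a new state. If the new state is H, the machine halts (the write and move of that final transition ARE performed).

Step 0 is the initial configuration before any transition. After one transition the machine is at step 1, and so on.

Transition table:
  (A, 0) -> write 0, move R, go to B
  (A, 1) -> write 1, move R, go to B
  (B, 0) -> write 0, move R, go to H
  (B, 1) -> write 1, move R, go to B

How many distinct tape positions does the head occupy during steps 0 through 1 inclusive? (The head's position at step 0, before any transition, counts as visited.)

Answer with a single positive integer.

Answer: 2

Derivation:
Step 1: in state A at pos 0, read 0 -> (A,0)->write 0,move R,goto B. Now: state=B, head=1, tape[-1..2]=0000 (head:   ^)
Head positions at steps 0..1: starting at 0, distinct positions visited = {0, 1} -> 2 position(s)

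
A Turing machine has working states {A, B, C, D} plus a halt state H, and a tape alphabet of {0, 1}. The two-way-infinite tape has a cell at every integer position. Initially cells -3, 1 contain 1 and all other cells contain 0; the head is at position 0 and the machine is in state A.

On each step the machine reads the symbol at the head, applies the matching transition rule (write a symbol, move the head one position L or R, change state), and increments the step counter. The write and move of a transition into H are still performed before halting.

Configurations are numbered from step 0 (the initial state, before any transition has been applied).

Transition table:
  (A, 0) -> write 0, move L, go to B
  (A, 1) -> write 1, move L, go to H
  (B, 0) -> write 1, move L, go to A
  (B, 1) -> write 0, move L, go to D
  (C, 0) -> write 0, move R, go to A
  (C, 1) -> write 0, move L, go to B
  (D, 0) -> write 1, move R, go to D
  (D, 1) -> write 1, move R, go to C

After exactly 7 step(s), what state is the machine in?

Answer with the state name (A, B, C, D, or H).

Answer: D

Derivation:
Step 1: in state A at pos 0, read 0 -> (A,0)->write 0,move L,goto B. Now: state=B, head=-1, tape[-4..2]=0100010 (head:    ^)
Step 2: in state B at pos -1, read 0 -> (B,0)->write 1,move L,goto A. Now: state=A, head=-2, tape[-4..2]=0101010 (head:   ^)
Step 3: in state A at pos -2, read 0 -> (A,0)->write 0,move L,goto B. Now: state=B, head=-3, tape[-4..2]=0101010 (head:  ^)
Step 4: in state B at pos -3, read 1 -> (B,1)->write 0,move L,goto D. Now: state=D, head=-4, tape[-5..2]=00001010 (head:  ^)
Step 5: in state D at pos -4, read 0 -> (D,0)->write 1,move R,goto D. Now: state=D, head=-3, tape[-5..2]=01001010 (head:   ^)
Step 6: in state D at pos -3, read 0 -> (D,0)->write 1,move R,goto D. Now: state=D, head=-2, tape[-5..2]=01101010 (head:    ^)
Step 7: in state D at pos -2, read 0 -> (D,0)->write 1,move R,goto D. Now: state=D, head=-1, tape[-5..2]=01111010 (head:     ^)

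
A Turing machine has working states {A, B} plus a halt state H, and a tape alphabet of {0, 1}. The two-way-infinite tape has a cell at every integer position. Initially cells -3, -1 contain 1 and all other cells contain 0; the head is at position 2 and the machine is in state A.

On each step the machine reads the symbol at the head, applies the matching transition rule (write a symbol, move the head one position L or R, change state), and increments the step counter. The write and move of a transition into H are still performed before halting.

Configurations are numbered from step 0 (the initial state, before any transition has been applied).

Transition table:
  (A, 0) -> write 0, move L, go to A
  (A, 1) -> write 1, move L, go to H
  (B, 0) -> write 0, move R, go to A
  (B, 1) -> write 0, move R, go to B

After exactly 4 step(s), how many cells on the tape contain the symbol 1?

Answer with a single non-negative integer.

Step 1: in state A at pos 2, read 0 -> (A,0)->write 0,move L,goto A. Now: state=A, head=1, tape[-4..3]=01010000 (head:      ^)
Step 2: in state A at pos 1, read 0 -> (A,0)->write 0,move L,goto A. Now: state=A, head=0, tape[-4..3]=01010000 (head:     ^)
Step 3: in state A at pos 0, read 0 -> (A,0)->write 0,move L,goto A. Now: state=A, head=-1, tape[-4..3]=01010000 (head:    ^)
Step 4: in state A at pos -1, read 1 -> (A,1)->write 1,move L,goto H. Now: state=H, head=-2, tape[-4..3]=01010000 (head:   ^)
Cells containing 1 after step 4: {-3, -1} -> 2 cell(s)

Answer: 2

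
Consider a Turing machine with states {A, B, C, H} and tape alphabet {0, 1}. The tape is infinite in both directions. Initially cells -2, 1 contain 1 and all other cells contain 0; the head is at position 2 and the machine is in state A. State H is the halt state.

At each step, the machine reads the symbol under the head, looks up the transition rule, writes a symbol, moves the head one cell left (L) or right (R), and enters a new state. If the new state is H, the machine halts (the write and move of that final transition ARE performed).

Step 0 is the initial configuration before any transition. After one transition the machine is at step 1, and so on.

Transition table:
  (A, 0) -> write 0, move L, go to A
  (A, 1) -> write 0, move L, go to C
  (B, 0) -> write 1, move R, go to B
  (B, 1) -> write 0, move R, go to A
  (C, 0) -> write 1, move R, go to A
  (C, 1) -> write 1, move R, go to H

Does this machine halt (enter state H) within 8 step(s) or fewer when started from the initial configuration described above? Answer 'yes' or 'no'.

Step 1: in state A at pos 2, read 0 -> (A,0)->write 0,move L,goto A. Now: state=A, head=1, tape[-3..3]=0100100 (head:     ^)
Step 2: in state A at pos 1, read 1 -> (A,1)->write 0,move L,goto C. Now: state=C, head=0, tape[-3..3]=0100000 (head:    ^)
Step 3: in state C at pos 0, read 0 -> (C,0)->write 1,move R,goto A. Now: state=A, head=1, tape[-3..3]=0101000 (head:     ^)
Step 4: in state A at pos 1, read 0 -> (A,0)->write 0,move L,goto A. Now: state=A, head=0, tape[-3..3]=0101000 (head:    ^)
Step 5: in state A at pos 0, read 1 -> (A,1)->write 0,move L,goto C. Now: state=C, head=-1, tape[-3..3]=0100000 (head:   ^)
Step 6: in state C at pos -1, read 0 -> (C,0)->write 1,move R,goto A. Now: state=A, head=0, tape[-3..3]=0110000 (head:    ^)
Step 7: in state A at pos 0, read 0 -> (A,0)->write 0,move L,goto A. Now: state=A, head=-1, tape[-3..3]=0110000 (head:   ^)
Step 8: in state A at pos -1, read 1 -> (A,1)->write 0,move L,goto C. Now: state=C, head=-2, tape[-3..3]=0100000 (head:  ^)
After 8 step(s): state = C (not H) -> not halted within 8 -> no

Answer: no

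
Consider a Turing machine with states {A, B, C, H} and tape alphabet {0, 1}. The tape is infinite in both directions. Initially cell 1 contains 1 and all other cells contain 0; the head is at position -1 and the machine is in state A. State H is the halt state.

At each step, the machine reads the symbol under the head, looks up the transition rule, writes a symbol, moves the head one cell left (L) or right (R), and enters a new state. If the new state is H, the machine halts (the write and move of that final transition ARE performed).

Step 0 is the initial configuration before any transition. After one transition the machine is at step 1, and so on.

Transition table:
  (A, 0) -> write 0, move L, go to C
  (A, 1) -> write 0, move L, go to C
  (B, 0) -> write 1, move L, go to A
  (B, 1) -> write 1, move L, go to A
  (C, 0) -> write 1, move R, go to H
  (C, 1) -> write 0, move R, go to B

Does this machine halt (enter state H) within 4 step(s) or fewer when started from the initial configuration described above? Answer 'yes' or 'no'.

Answer: yes

Derivation:
Step 1: in state A at pos -1, read 0 -> (A,0)->write 0,move L,goto C. Now: state=C, head=-2, tape[-3..2]=000010 (head:  ^)
Step 2: in state C at pos -2, read 0 -> (C,0)->write 1,move R,goto H. Now: state=H, head=-1, tape[-3..2]=010010 (head:   ^)
State H reached at step 2; 2 <= 4 -> yes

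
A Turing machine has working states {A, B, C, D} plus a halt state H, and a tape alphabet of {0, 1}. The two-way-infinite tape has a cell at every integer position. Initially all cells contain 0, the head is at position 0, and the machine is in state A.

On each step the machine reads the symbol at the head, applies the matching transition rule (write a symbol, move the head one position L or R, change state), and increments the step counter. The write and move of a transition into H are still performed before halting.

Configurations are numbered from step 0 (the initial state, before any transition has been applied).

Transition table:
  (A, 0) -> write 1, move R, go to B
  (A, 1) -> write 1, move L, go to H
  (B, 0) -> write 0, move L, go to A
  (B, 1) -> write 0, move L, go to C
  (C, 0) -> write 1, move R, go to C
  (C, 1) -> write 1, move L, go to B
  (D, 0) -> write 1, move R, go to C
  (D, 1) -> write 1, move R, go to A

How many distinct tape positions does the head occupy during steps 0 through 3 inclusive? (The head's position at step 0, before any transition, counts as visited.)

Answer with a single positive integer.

Answer: 3

Derivation:
Step 1: in state A at pos 0, read 0 -> (A,0)->write 1,move R,goto B. Now: state=B, head=1, tape[-1..2]=0100 (head:   ^)
Step 2: in state B at pos 1, read 0 -> (B,0)->write 0,move L,goto A. Now: state=A, head=0, tape[-1..2]=0100 (head:  ^)
Step 3: in state A at pos 0, read 1 -> (A,1)->write 1,move L,goto H. Now: state=H, head=-1, tape[-2..2]=00100 (head:  ^)
Head positions at steps 0..3: starting at 0, distinct positions visited = {-1, 0, 1} -> 3 position(s)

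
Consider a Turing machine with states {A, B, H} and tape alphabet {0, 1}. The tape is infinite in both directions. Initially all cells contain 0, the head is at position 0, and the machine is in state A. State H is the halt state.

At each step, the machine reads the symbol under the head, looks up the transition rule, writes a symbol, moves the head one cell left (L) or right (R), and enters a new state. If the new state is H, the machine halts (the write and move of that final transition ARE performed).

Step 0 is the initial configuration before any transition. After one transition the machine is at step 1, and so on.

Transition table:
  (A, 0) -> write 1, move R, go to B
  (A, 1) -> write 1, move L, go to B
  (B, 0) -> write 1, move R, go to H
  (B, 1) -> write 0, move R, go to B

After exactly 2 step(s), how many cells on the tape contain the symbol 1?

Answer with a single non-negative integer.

Answer: 2

Derivation:
Step 1: in state A at pos 0, read 0 -> (A,0)->write 1,move R,goto B. Now: state=B, head=1, tape[-1..2]=0100 (head:   ^)
Step 2: in state B at pos 1, read 0 -> (B,0)->write 1,move R,goto H. Now: state=H, head=2, tape[-1..3]=01100 (head:    ^)
Cells containing 1 after step 2: {0, 1} -> 2 cell(s)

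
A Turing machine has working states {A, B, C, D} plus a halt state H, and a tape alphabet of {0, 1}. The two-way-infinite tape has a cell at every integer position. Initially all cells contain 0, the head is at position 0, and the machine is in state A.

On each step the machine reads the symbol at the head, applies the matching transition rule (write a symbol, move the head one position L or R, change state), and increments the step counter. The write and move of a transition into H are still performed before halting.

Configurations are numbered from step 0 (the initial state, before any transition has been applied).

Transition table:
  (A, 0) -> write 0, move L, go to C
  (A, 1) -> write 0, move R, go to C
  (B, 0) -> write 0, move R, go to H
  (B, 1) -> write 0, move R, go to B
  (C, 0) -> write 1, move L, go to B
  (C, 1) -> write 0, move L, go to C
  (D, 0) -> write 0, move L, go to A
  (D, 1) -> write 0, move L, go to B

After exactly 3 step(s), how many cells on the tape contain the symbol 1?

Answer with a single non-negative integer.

Step 1: in state A at pos 0, read 0 -> (A,0)->write 0,move L,goto C. Now: state=C, head=-1, tape[-2..1]=0000 (head:  ^)
Step 2: in state C at pos -1, read 0 -> (C,0)->write 1,move L,goto B. Now: state=B, head=-2, tape[-3..1]=00100 (head:  ^)
Step 3: in state B at pos -2, read 0 -> (B,0)->write 0,move R,goto H. Now: state=H, head=-1, tape[-3..1]=00100 (head:   ^)
Cells containing 1 after step 3: {-1} -> 1 cell(s)

Answer: 1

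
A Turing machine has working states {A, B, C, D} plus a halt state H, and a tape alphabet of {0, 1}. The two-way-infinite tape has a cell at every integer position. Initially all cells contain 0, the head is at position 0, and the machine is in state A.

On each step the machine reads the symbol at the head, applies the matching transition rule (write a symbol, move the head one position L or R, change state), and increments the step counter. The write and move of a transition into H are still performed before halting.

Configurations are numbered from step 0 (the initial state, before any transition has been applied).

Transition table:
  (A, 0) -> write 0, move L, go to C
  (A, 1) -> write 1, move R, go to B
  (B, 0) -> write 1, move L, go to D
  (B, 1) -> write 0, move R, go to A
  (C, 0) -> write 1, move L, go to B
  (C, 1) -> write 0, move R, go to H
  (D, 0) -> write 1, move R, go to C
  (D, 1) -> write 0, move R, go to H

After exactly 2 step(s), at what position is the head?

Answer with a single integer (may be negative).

Answer: -2

Derivation:
Step 1: in state A at pos 0, read 0 -> (A,0)->write 0,move L,goto C. Now: state=C, head=-1, tape[-2..1]=0000 (head:  ^)
Step 2: in state C at pos -1, read 0 -> (C,0)->write 1,move L,goto B. Now: state=B, head=-2, tape[-3..1]=00100 (head:  ^)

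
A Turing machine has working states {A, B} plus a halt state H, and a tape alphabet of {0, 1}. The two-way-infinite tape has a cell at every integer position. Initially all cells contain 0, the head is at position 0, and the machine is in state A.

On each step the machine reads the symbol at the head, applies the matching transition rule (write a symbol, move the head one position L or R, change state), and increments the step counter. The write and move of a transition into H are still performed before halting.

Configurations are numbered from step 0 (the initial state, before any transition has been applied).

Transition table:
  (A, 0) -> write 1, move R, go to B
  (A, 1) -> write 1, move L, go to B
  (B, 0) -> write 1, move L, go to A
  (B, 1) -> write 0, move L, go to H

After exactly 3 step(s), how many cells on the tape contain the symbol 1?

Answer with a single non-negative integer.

Answer: 2

Derivation:
Step 1: in state A at pos 0, read 0 -> (A,0)->write 1,move R,goto B. Now: state=B, head=1, tape[-1..2]=0100 (head:   ^)
Step 2: in state B at pos 1, read 0 -> (B,0)->write 1,move L,goto A. Now: state=A, head=0, tape[-1..2]=0110 (head:  ^)
Step 3: in state A at pos 0, read 1 -> (A,1)->write 1,move L,goto B. Now: state=B, head=-1, tape[-2..2]=00110 (head:  ^)
Cells containing 1 after step 3: {0, 1} -> 2 cell(s)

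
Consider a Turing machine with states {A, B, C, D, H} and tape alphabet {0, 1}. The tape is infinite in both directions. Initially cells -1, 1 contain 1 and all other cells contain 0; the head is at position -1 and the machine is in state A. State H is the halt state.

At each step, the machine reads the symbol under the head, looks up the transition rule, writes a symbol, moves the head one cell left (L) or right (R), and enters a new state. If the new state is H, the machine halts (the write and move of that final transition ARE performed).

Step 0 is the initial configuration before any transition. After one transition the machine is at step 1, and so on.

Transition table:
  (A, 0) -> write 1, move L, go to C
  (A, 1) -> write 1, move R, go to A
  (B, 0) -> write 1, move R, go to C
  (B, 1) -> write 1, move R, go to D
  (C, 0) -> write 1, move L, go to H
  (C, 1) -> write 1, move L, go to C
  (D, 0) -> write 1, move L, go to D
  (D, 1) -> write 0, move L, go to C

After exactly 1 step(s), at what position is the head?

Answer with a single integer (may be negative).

Step 1: in state A at pos -1, read 1 -> (A,1)->write 1,move R,goto A. Now: state=A, head=0, tape[-2..2]=01010 (head:   ^)

Answer: 0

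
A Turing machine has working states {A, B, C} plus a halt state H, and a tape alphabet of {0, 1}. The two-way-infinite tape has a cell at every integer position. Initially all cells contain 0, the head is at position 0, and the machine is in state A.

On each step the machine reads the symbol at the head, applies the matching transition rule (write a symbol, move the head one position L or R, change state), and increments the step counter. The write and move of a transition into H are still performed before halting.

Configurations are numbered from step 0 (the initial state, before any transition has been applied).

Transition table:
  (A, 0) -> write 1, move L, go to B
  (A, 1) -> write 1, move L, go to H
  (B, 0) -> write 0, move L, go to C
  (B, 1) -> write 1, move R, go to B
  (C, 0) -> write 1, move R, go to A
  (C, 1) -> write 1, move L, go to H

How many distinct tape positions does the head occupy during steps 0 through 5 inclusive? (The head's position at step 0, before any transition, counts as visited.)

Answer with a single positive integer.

Answer: 3

Derivation:
Step 1: in state A at pos 0, read 0 -> (A,0)->write 1,move L,goto B. Now: state=B, head=-1, tape[-2..1]=0010 (head:  ^)
Step 2: in state B at pos -1, read 0 -> (B,0)->write 0,move L,goto C. Now: state=C, head=-2, tape[-3..1]=00010 (head:  ^)
Step 3: in state C at pos -2, read 0 -> (C,0)->write 1,move R,goto A. Now: state=A, head=-1, tape[-3..1]=01010 (head:   ^)
Step 4: in state A at pos -1, read 0 -> (A,0)->write 1,move L,goto B. Now: state=B, head=-2, tape[-3..1]=01110 (head:  ^)
Step 5: in state B at pos -2, read 1 -> (B,1)->write 1,move R,goto B. Now: state=B, head=-1, tape[-3..1]=01110 (head:   ^)
Head positions at steps 0..5: starting at 0, distinct positions visited = {-2, -1, 0} -> 3 position(s)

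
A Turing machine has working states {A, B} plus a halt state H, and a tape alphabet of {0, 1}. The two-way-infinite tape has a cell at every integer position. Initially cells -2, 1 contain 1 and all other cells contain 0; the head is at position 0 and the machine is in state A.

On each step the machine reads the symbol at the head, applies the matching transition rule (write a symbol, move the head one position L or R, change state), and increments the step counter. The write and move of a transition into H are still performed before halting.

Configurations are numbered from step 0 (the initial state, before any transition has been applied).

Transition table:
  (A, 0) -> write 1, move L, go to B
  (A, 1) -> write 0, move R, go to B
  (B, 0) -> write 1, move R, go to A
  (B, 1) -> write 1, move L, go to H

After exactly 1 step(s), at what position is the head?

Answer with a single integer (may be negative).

Step 1: in state A at pos 0, read 0 -> (A,0)->write 1,move L,goto B. Now: state=B, head=-1, tape[-3..2]=010110 (head:   ^)

Answer: -1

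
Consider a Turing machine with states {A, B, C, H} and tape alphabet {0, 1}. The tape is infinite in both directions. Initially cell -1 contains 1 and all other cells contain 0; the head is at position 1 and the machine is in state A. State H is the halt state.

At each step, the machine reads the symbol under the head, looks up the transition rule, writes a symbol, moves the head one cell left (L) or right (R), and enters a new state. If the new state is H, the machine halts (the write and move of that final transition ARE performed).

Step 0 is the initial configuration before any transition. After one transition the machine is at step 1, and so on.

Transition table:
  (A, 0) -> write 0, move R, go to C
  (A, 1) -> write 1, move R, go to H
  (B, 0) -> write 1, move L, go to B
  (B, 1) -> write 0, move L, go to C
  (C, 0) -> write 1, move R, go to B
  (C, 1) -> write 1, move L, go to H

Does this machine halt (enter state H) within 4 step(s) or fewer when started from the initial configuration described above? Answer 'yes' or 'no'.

Step 1: in state A at pos 1, read 0 -> (A,0)->write 0,move R,goto C. Now: state=C, head=2, tape[-2..3]=010000 (head:     ^)
Step 2: in state C at pos 2, read 0 -> (C,0)->write 1,move R,goto B. Now: state=B, head=3, tape[-2..4]=0100100 (head:      ^)
Step 3: in state B at pos 3, read 0 -> (B,0)->write 1,move L,goto B. Now: state=B, head=2, tape[-2..4]=0100110 (head:     ^)
Step 4: in state B at pos 2, read 1 -> (B,1)->write 0,move L,goto C. Now: state=C, head=1, tape[-2..4]=0100010 (head:    ^)
After 4 step(s): state = C (not H) -> not halted within 4 -> no

Answer: no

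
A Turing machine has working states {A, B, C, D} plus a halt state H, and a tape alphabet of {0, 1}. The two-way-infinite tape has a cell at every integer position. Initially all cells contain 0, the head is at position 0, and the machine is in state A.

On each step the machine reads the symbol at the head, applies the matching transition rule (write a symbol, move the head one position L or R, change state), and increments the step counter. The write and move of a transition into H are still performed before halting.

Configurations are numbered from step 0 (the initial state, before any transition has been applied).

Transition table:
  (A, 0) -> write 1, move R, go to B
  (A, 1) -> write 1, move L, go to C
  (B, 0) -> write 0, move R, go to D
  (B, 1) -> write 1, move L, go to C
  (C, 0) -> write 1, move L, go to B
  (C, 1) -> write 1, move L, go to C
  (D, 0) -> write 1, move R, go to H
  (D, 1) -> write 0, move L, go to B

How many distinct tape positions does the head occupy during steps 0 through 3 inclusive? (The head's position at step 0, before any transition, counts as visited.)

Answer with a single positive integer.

Answer: 4

Derivation:
Step 1: in state A at pos 0, read 0 -> (A,0)->write 1,move R,goto B. Now: state=B, head=1, tape[-1..2]=0100 (head:   ^)
Step 2: in state B at pos 1, read 0 -> (B,0)->write 0,move R,goto D. Now: state=D, head=2, tape[-1..3]=01000 (head:    ^)
Step 3: in state D at pos 2, read 0 -> (D,0)->write 1,move R,goto H. Now: state=H, head=3, tape[-1..4]=010100 (head:     ^)
Head positions at steps 0..3: starting at 0, distinct positions visited = {0, 1, 2, 3} -> 4 position(s)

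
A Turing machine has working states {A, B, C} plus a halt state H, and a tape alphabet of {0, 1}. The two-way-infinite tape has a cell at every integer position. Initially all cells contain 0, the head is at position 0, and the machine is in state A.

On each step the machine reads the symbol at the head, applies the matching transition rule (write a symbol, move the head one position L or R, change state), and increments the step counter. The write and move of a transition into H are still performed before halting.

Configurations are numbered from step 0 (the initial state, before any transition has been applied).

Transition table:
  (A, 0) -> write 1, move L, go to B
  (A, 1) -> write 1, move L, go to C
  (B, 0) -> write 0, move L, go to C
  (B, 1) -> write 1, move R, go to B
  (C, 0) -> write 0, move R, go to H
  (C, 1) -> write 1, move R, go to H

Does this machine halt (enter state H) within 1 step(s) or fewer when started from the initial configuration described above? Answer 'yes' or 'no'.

Step 1: in state A at pos 0, read 0 -> (A,0)->write 1,move L,goto B. Now: state=B, head=-1, tape[-2..1]=0010 (head:  ^)
After 1 step(s): state = B (not H) -> not halted within 1 -> no

Answer: no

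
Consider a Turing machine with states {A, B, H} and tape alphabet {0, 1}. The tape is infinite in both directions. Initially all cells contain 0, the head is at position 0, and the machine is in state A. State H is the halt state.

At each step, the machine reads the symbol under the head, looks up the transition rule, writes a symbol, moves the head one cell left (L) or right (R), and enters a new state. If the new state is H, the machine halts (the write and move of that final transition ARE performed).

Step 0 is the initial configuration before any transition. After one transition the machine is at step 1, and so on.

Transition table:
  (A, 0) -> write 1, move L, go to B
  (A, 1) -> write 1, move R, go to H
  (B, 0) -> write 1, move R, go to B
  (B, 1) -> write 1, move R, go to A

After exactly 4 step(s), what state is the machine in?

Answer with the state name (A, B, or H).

Step 1: in state A at pos 0, read 0 -> (A,0)->write 1,move L,goto B. Now: state=B, head=-1, tape[-2..1]=0010 (head:  ^)
Step 2: in state B at pos -1, read 0 -> (B,0)->write 1,move R,goto B. Now: state=B, head=0, tape[-2..1]=0110 (head:   ^)
Step 3: in state B at pos 0, read 1 -> (B,1)->write 1,move R,goto A. Now: state=A, head=1, tape[-2..2]=01100 (head:    ^)
Step 4: in state A at pos 1, read 0 -> (A,0)->write 1,move L,goto B. Now: state=B, head=0, tape[-2..2]=01110 (head:   ^)

Answer: B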